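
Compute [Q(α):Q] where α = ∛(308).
[Q(α):Q] = 3

The minimal polynomial of α is x^3 - 308, irreducible over Q since 308 is not a perfect cube (so x^3 - 308 has no rational root). Hence [Q(α):Q] = deg(m_α) = 3.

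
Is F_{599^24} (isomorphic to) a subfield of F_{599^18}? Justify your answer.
No: F_{599^24} is not a subfield of F_{599^18}

F_{p^m} embeds in F_{p^n} iff m | n. Here 24 ∤ 18 (since 18 = 0·24 + 18 with remainder 18 ≠ 0), so F_{599^24} is not a subfield of F_{599^18}. Equivalently: if it were, the tower law would give 24 = [F_{599^24}:F_599] dividing [F_{599^18}:F_599] = 18, contradiction.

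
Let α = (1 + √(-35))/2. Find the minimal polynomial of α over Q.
m_α(x) = x^2 - x + 9

From 2α - 1 = √(-35), squaring gives (2α - 1)^2 = -35, i.e. 4α^2 - 4α + 1 = -35, so α^2 - α + (1 + 35)/4 = 0. Since -35 ≡ 1 (mod 4), (1 + 35)/4 = 9 ∈ Z. The polynomial x^2 - x + 9 has discriminant 1 - 4·(9) = -35, which is not a perfect square in Q (d = -35 is squarefree and ≠ 1), so x^2 - x + 9 is irreducible over Q. It is the minimal polynomial of α.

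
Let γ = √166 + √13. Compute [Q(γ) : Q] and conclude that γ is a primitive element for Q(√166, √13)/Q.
[Q(γ) : Q] = 4 (equivalently, Q(γ) = Q(√166, √13))

Obviously Q(γ) ⊆ Q(√166, √13), and [Q(√166, √13):Q] = 4 (since 166, 13 are distinct squarefree integers > 1 with 2158 not a perfect square). To show equality we compute the minimal polynomial of γ. From γ = √166 + √13: γ^2 = 166 + 2√(2158) + 13 = 179 + 2√(2158), so γ^2 - 179 = 2√(2158); squaring, (γ^2 - 179)^2 = 4·2158, i.e. γ^4 - 358γ^2 + 32041 - 8632 = 0, i.e. γ^4 - 358γ^2 + 23409 = 0. So γ is a root of x^4 - 358x^2 + 23409. This polynomial is irreducible over Q: it has no rational root (each ±√166 ± √13 is irrational), and any factorization into two quadratics over Q would force √(2158) ∈ Q (pairing opposite roots) or √166, √13 ∈ Q (other pairings), all impossible. Hence [Q(γ):Q] = 4 = [Q(√166, √13):Q], so Q(γ) = Q(√166, √13).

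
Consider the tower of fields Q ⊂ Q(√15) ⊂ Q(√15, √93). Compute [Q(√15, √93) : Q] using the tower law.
[Q(√15, √93) : Q] = 4

[Q(√15):Q] = 2 (min poly x^2 - 15, irreducible since 15 is squarefree > 1). For the top step, suppose √93 ∈ Q(√15), say √93 = c + d√15 with c, d ∈ Q. Squaring: 93 = c^2 + 15d^2 + 2cd√15. Since √15 ∉ Q this forces 2cd = 0. If d = 0 then √93 = c ∈ Q, contradicting 93 squarefree > 1. If c = 0 then 93 = 15d^2, so 15·93 = (15d)^2 is a perfect square in Q — but 15·93 = 1395 is not a perfect square (since 15 and 93 are distinct squarefree integers). Contradiction. Hence √93 ∉ Q(√15), so x^2 - 93 stays irreducible over Q(√15) and [Q(√15, √93) : Q(√15)] = 2. By the tower law, [Q(√15, √93) : Q] = 2 · 2 = 4.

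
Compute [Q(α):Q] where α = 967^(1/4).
[Q(α):Q] = 4

α is a root of x^4 - 967. By Eisenstein's criterion at the prime p = 967 (which divides the constant term 967 but p^2 = 935089 does not, since 967 is squarefree), x^4 - 967 is irreducible over Q. Hence [Q(α):Q] = 4.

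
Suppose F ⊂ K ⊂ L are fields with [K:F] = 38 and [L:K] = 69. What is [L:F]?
[L:F] = 2622

The tower law says that for any tower of field extensions F ⊂ K ⊂ L with finite degrees, [L:F] = [L:K] · [K:F]. Here this gives [L:F] = 69 · 38 = 2622.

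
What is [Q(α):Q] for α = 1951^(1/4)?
[Q(α):Q] = 4

α is a root of x^4 - 1951. By Eisenstein's criterion at the prime p = 1951 (which divides the constant term 1951 but p^2 = 3806401 does not, since 1951 is squarefree), x^4 - 1951 is irreducible over Q. Hence [Q(α):Q] = 4.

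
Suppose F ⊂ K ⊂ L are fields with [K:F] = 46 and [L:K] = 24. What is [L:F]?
[L:F] = 1104

The tower law says that for any tower of field extensions F ⊂ K ⊂ L with finite degrees, [L:F] = [L:K] · [K:F]. Here this gives [L:F] = 24 · 46 = 1104.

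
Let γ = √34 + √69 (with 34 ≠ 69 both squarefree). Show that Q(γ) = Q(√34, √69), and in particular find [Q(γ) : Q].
[Q(γ) : Q] = 4 (equivalently, Q(γ) = Q(√34, √69))

Obviously Q(γ) ⊆ Q(√34, √69), and [Q(√34, √69):Q] = 4 (since 34, 69 are distinct squarefree integers > 1 with 2346 not a perfect square). To show equality we compute the minimal polynomial of γ. From γ = √34 + √69: γ^2 = 34 + 2√(2346) + 69 = 103 + 2√(2346), so γ^2 - 103 = 2√(2346); squaring, (γ^2 - 103)^2 = 4·2346, i.e. γ^4 - 206γ^2 + 10609 - 9384 = 0, i.e. γ^4 - 206γ^2 + 1225 = 0. So γ is a root of x^4 - 206x^2 + 1225. This polynomial is irreducible over Q: it has no rational root (each ±√34 ± √69 is irrational), and any factorization into two quadratics over Q would force √(2346) ∈ Q (pairing opposite roots) or √34, √69 ∈ Q (other pairings), all impossible. Hence [Q(γ):Q] = 4 = [Q(√34, √69):Q], so Q(γ) = Q(√34, √69).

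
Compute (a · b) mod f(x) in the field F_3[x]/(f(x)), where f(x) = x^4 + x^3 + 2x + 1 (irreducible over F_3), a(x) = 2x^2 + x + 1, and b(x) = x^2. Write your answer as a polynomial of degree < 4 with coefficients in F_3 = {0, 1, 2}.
a · b ≡ 2x^3 + x^2 + 2x + 1 (mod f(x))

Multiply in F_3[x]: a(x)·b(x) = (2x^2 + x + 1)·(x^2) = 2x^4 + x^3 + x^2. This has degree ≥ 4, so divide by f(x) over F_3: 2x^4 + x^3 + x^2 = (2)·(x^4 + x^3 + 2x + 1) + (2x^3 + x^2 + 2x + 1). Hence a·b ≡ 2x^3 + x^2 + 2x + 1 (mod f). (F_3[x]/(f) is a field with 3^4 = 81 elements since f is irreducible of degree 4.)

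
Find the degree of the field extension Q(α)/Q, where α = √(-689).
[Q(α):Q] = 2

[Q(α):Q] equals the degree of the minimal polynomial of α. Here α^2 = -689 and x^2 + 689 is irreducible (d = -689 is squarefree, ≠ 1, hence not a square), so deg(m_α) = 2. Thus [Q(α):Q] = 2.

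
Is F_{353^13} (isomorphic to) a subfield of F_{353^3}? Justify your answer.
No: F_{353^13} is not a subfield of F_{353^3}

F_{p^m} embeds in F_{p^n} iff m | n. Here 13 ∤ 3 (since 3 = 0·13 + 3 with remainder 3 ≠ 0), so F_{353^13} is not a subfield of F_{353^3}. Equivalently: if it were, the tower law would give 13 = [F_{353^13}:F_353] dividing [F_{353^3}:F_353] = 3, contradiction.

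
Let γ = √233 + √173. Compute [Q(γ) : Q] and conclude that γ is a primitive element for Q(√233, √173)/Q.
[Q(γ) : Q] = 4 (equivalently, Q(γ) = Q(√233, √173))

Obviously Q(γ) ⊆ Q(√233, √173), and [Q(√233, √173):Q] = 4 (since 233, 173 are distinct squarefree integers > 1 with 40309 not a perfect square). To show equality we compute the minimal polynomial of γ. From γ = √233 + √173: γ^2 = 233 + 2√(40309) + 173 = 406 + 2√(40309), so γ^2 - 406 = 2√(40309); squaring, (γ^2 - 406)^2 = 4·40309, i.e. γ^4 - 812γ^2 + 164836 - 161236 = 0, i.e. γ^4 - 812γ^2 + 3600 = 0. So γ is a root of x^4 - 812x^2 + 3600. This polynomial is irreducible over Q: it has no rational root (each ±√233 ± √173 is irrational), and any factorization into two quadratics over Q would force √(40309) ∈ Q (pairing opposite roots) or √233, √173 ∈ Q (other pairings), all impossible. Hence [Q(γ):Q] = 4 = [Q(√233, √173):Q], so Q(γ) = Q(√233, √173).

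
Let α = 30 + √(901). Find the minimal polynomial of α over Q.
m_α(x) = x^2 - 60x - 1

From α - 30 = √(901), squaring gives (α - 30)^2 = 901, i.e. α^2 - 60α + 900 = 901, so α^2 - 60α - 1 = 0. The discriminant of x^2 - 60x - 1 is (-60)^2 - 4·(-1) = 3600 + 4 = 3604, and 4·(901) is not a perfect square in Q since 901 is squarefree and ≠ 1. Hence x^2 - 60x - 1 is irreducible over Q and is the minimal polynomial of α.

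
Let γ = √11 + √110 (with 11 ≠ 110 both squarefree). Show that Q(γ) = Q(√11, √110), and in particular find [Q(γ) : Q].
[Q(γ) : Q] = 4 (equivalently, Q(γ) = Q(√11, √110))

Obviously Q(γ) ⊆ Q(√11, √110), and [Q(√11, √110):Q] = 4 (since 11, 110 are distinct squarefree integers > 1 with 1210 not a perfect square). To show equality we compute the minimal polynomial of γ. From γ = √11 + √110: γ^2 = 11 + 2√(1210) + 110 = 121 + 2√(1210), so γ^2 - 121 = 2√(1210); squaring, (γ^2 - 121)^2 = 4·1210, i.e. γ^4 - 242γ^2 + 14641 - 4840 = 0, i.e. γ^4 - 242γ^2 + 9801 = 0. So γ is a root of x^4 - 242x^2 + 9801. This polynomial is irreducible over Q: it has no rational root (each ±√11 ± √110 is irrational), and any factorization into two quadratics over Q would force √(1210) ∈ Q (pairing opposite roots) or √11, √110 ∈ Q (other pairings), all impossible. Hence [Q(γ):Q] = 4 = [Q(√11, √110):Q], so Q(γ) = Q(√11, √110).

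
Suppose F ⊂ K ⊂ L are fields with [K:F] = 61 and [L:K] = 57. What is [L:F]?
[L:F] = 3477

The tower law says that for any tower of field extensions F ⊂ K ⊂ L with finite degrees, [L:F] = [L:K] · [K:F]. Here this gives [L:F] = 57 · 61 = 3477.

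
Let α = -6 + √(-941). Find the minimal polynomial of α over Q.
m_α(x) = x^2 + 12x + 977

From α + 6 = √(-941), squaring gives (α + 6)^2 = -941, i.e. α^2 + 12α + 36 = -941, so α^2 + 12α + 977 = 0. The discriminant of x^2 + 12x + 977 is (12)^2 - 4·(977) = 144 - 3908 = -3764, and 4·(-941) is not a perfect square in Q since -941 is squarefree and ≠ 1. Hence x^2 + 12x + 977 is irreducible over Q and is the minimal polynomial of α.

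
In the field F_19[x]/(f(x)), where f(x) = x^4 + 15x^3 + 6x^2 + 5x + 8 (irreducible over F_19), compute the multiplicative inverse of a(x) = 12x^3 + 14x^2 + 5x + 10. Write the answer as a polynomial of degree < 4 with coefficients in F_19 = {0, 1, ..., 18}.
a(x)^(-1) ≡ 14x^3 + 17x^2 + 3x + 17 (mod f(x))

Since f is irreducible over F_19, F_19[x]/(f) is a field and a(x) ≠ 0 has an inverse. Apply the extended Euclidean algorithm to f(x) and a(x) in F_19[x]: f(x) = (8x + 3)·a(x) + (5x + 16);  a(x) = (10x^2 + 5x + 4)·(5x + 16) + (3). The last nonzero remainder is the constant 3 = gcd(f, a) in F_19. Back-substituting through the division chain expresses 3 = s(x)·a(x) + t(x)·f(x) with s(x) ≡ 4x^3 + 13x^2 + 9x + 13 (mod f), so (4x^3 + 13x^2 + 9x + 13)·a(x) ≡ 3 (mod f). Multiplying by 3^(-1) ≡ 13 in F_19 gives a(x)^(-1) ≡ 13·(4x^3 + 13x^2 + 9x + 13) ≡ 14x^3 + 17x^2 + 3x + 17 (mod f). Check: (12x^3 + 14x^2 + 5x + 10)·(14x^3 + 17x^2 + 3x + 17) = 16x^6 + x^5 + 2x^4 + 15x^3 + 5x^2 + x + 18 ≡ 1 (mod x^4 + 15x^3 + 6x^2 + 5x + 8).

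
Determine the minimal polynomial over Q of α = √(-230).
m_α(x) = x^2 + 230

α satisfies α^2 + 230 = 0, so x^2 + 230 annihilates α. Since d = -230 is squarefree and ≠ 1, it is not a perfect square in Q, so x^2 + 230 has no rational root and is therefore irreducible over Q (a degree-2 polynomial over a field is irreducible iff it has no root). Hence m_α(x) = x^2 + 230.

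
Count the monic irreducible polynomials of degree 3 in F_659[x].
There are 95396840 monic irreducible polynomials of degree 3 over F_659

Each element of F_{659^3} that lies in no proper subfield is a root of exactly one monic irreducible of degree 3 over F_659, and each such polynomial has 3 distinct roots in F_{659^3}. By Möbius inversion the count is N_659(3) = (1/3) Σ_{d|3} μ(3/d) · 659^d = (1/3)(μ(3)·659^1 + μ(1)·659^3) = 286190520/3 = 95396840.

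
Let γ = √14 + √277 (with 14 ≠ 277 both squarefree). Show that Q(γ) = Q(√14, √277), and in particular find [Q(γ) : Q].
[Q(γ) : Q] = 4 (equivalently, Q(γ) = Q(√14, √277))

Obviously Q(γ) ⊆ Q(√14, √277), and [Q(√14, √277):Q] = 4 (since 14, 277 are distinct squarefree integers > 1 with 3878 not a perfect square). To show equality we compute the minimal polynomial of γ. From γ = √14 + √277: γ^2 = 14 + 2√(3878) + 277 = 291 + 2√(3878), so γ^2 - 291 = 2√(3878); squaring, (γ^2 - 291)^2 = 4·3878, i.e. γ^4 - 582γ^2 + 84681 - 15512 = 0, i.e. γ^4 - 582γ^2 + 69169 = 0. So γ is a root of x^4 - 582x^2 + 69169. This polynomial is irreducible over Q: it has no rational root (each ±√14 ± √277 is irrational), and any factorization into two quadratics over Q would force √(3878) ∈ Q (pairing opposite roots) or √14, √277 ∈ Q (other pairings), all impossible. Hence [Q(γ):Q] = 4 = [Q(√14, √277):Q], so Q(γ) = Q(√14, √277).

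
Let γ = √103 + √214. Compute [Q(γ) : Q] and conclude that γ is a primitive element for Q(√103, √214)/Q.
[Q(γ) : Q] = 4 (equivalently, Q(γ) = Q(√103, √214))

Obviously Q(γ) ⊆ Q(√103, √214), and [Q(√103, √214):Q] = 4 (since 103, 214 are distinct squarefree integers > 1 with 22042 not a perfect square). To show equality we compute the minimal polynomial of γ. From γ = √103 + √214: γ^2 = 103 + 2√(22042) + 214 = 317 + 2√(22042), so γ^2 - 317 = 2√(22042); squaring, (γ^2 - 317)^2 = 4·22042, i.e. γ^4 - 634γ^2 + 100489 - 88168 = 0, i.e. γ^4 - 634γ^2 + 12321 = 0. So γ is a root of x^4 - 634x^2 + 12321. This polynomial is irreducible over Q: it has no rational root (each ±√103 ± √214 is irrational), and any factorization into two quadratics over Q would force √(22042) ∈ Q (pairing opposite roots) or √103, √214 ∈ Q (other pairings), all impossible. Hence [Q(γ):Q] = 4 = [Q(√103, √214):Q], so Q(γ) = Q(√103, √214).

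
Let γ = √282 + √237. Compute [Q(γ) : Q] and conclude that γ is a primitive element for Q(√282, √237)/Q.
[Q(γ) : Q] = 4 (equivalently, Q(γ) = Q(√282, √237))

Obviously Q(γ) ⊆ Q(√282, √237), and [Q(√282, √237):Q] = 4 (since 282, 237 are distinct squarefree integers > 1 with 66834 not a perfect square). To show equality we compute the minimal polynomial of γ. From γ = √282 + √237: γ^2 = 282 + 2√(66834) + 237 = 519 + 2√(66834), so γ^2 - 519 = 2√(66834); squaring, (γ^2 - 519)^2 = 4·66834, i.e. γ^4 - 1038γ^2 + 269361 - 267336 = 0, i.e. γ^4 - 1038γ^2 + 2025 = 0. So γ is a root of x^4 - 1038x^2 + 2025. This polynomial is irreducible over Q: it has no rational root (each ±√282 ± √237 is irrational), and any factorization into two quadratics over Q would force √(66834) ∈ Q (pairing opposite roots) or √282, √237 ∈ Q (other pairings), all impossible. Hence [Q(γ):Q] = 4 = [Q(√282, √237):Q], so Q(γ) = Q(√282, √237).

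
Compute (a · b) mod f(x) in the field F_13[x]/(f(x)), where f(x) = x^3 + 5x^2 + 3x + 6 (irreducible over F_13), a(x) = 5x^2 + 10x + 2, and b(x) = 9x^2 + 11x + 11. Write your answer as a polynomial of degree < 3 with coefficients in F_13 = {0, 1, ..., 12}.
a · b ≡ 6x^2 + 11x + 8 (mod f(x))

Multiply in F_13[x]: a(x)·b(x) = (5x^2 + 10x + 2)·(9x^2 + 11x + 11) = 6x^4 + 2x^3 + x^2 + 2x + 9. This has degree ≥ 3, so divide by f(x) over F_13: 6x^4 + 2x^3 + x^2 + 2x + 9 = (6x + 11)·(x^3 + 5x^2 + 3x + 6) + (6x^2 + 11x + 8). Hence a·b ≡ 6x^2 + 11x + 8 (mod f). (F_13[x]/(f) is a field with 13^3 = 2197 elements since f is irreducible of degree 3.)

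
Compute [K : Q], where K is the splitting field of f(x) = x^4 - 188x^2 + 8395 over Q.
[K : Q] = 4

Solving the quadratic in x^2: x^2 = (188 ± √(188^2 - 4·8395))/2 = (188 ± √1764)/2 = (188 ± 42)/2, giving x^2 = 73 or x^2 = 115. So f(x) = (x^2 - 73)(x^2 - 115) and the roots of f are ±√73, ±√115. Hence the splitting field is K = Q(√73, √115). Since 73 and 115 are distinct squarefree integers > 1, their product 8395 is not a perfect square, so √115 ∉ Q(√73). By the tower law [K:Q] = [Q(√73,√115):Q(√73)] · [Q(√73):Q] = 2 · 2 = 4.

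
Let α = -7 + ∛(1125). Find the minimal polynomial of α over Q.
m_α(x) = x^3 + 21x^2 + 147x - 782

Set β = α + 7 = ∛(1125), so β^3 = 1125. Then (α + 7)^3 - 1125 = 0, i.e. α is a root of g(x) = (x + 7)^3 - 1125 = x^3 + 21x^2 + 147x - 782. Since g(x) = h(x + 7) where h(x) = x^3 - 1125, and h is irreducible over Q (because 1125 is not a perfect cube, so h has no rational root, and a monic cubic with no rational root is irreducible), g is also irreducible (irreducibility is preserved under the substitution x → x + 7). Hence m_α(x) = x^3 + 21x^2 + 147x - 782.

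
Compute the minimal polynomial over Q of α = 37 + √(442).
m_α(x) = x^2 - 74x + 927

From α - 37 = √(442), squaring gives (α - 37)^2 = 442, i.e. α^2 - 74α + 1369 = 442, so α^2 - 74α + 927 = 0. The discriminant of x^2 - 74x + 927 is (-74)^2 - 4·(927) = 5476 - 3708 = 1768, and 4·(442) is not a perfect square in Q since 442 is squarefree and ≠ 1. Hence x^2 - 74x + 927 is irreducible over Q and is the minimal polynomial of α.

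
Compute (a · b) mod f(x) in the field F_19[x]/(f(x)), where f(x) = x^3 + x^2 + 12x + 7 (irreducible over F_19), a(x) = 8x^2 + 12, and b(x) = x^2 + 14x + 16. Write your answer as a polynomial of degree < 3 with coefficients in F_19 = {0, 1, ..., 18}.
a · b ≡ 16x^2 + 4x + 15 (mod f(x))

Multiply in F_19[x]: a(x)·b(x) = (8x^2 + 12)·(x^2 + 14x + 16) = 8x^4 + 17x^3 + 7x^2 + 16x + 2. This has degree ≥ 3, so divide by f(x) over F_19: 8x^4 + 17x^3 + 7x^2 + 16x + 2 = (8x + 9)·(x^3 + x^2 + 12x + 7) + (16x^2 + 4x + 15). Hence a·b ≡ 16x^2 + 4x + 15 (mod f). (F_19[x]/(f) is a field with 19^3 = 6859 elements since f is irreducible of degree 3.)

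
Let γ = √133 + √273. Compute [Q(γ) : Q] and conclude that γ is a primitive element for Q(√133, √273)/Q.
[Q(γ) : Q] = 4 (equivalently, Q(γ) = Q(√133, √273))

Obviously Q(γ) ⊆ Q(√133, √273), and [Q(√133, √273):Q] = 4 (since 133, 273 are distinct squarefree integers > 1 with 36309 not a perfect square). To show equality we compute the minimal polynomial of γ. From γ = √133 + √273: γ^2 = 133 + 2√(36309) + 273 = 406 + 2√(36309), so γ^2 - 406 = 2√(36309); squaring, (γ^2 - 406)^2 = 4·36309, i.e. γ^4 - 812γ^2 + 164836 - 145236 = 0, i.e. γ^4 - 812γ^2 + 19600 = 0. So γ is a root of x^4 - 812x^2 + 19600. This polynomial is irreducible over Q: it has no rational root (each ±√133 ± √273 is irrational), and any factorization into two quadratics over Q would force √(36309) ∈ Q (pairing opposite roots) or √133, √273 ∈ Q (other pairings), all impossible. Hence [Q(γ):Q] = 4 = [Q(√133, √273):Q], so Q(γ) = Q(√133, √273).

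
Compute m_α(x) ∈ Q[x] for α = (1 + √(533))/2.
m_α(x) = x^2 - x - 133

From 2α - 1 = √(533), squaring gives (2α - 1)^2 = 533, i.e. 4α^2 - 4α + 1 = 533, so α^2 - α + (1 - 533)/4 = 0. Since 533 ≡ 1 (mod 4), (1 - 533)/4 = -133 ∈ Z. The polynomial x^2 - x - 133 has discriminant 1 - 4·(-133) = 533, which is not a perfect square in Q (d = 533 is squarefree and ≠ 1), so x^2 - x - 133 is irreducible over Q. It is the minimal polynomial of α.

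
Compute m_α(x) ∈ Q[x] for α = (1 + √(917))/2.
m_α(x) = x^2 - x - 229

From 2α - 1 = √(917), squaring gives (2α - 1)^2 = 917, i.e. 4α^2 - 4α + 1 = 917, so α^2 - α + (1 - 917)/4 = 0. Since 917 ≡ 1 (mod 4), (1 - 917)/4 = -229 ∈ Z. The polynomial x^2 - x - 229 has discriminant 1 - 4·(-229) = 917, which is not a perfect square in Q (d = 917 is squarefree and ≠ 1), so x^2 - x - 229 is irreducible over Q. It is the minimal polynomial of α.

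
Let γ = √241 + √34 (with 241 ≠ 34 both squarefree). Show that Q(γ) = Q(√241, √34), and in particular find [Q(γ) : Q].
[Q(γ) : Q] = 4 (equivalently, Q(γ) = Q(√241, √34))

Obviously Q(γ) ⊆ Q(√241, √34), and [Q(√241, √34):Q] = 4 (since 241, 34 are distinct squarefree integers > 1 with 8194 not a perfect square). To show equality we compute the minimal polynomial of γ. From γ = √241 + √34: γ^2 = 241 + 2√(8194) + 34 = 275 + 2√(8194), so γ^2 - 275 = 2√(8194); squaring, (γ^2 - 275)^2 = 4·8194, i.e. γ^4 - 550γ^2 + 75625 - 32776 = 0, i.e. γ^4 - 550γ^2 + 42849 = 0. So γ is a root of x^4 - 550x^2 + 42849. This polynomial is irreducible over Q: it has no rational root (each ±√241 ± √34 is irrational), and any factorization into two quadratics over Q would force √(8194) ∈ Q (pairing opposite roots) or √241, √34 ∈ Q (other pairings), all impossible. Hence [Q(γ):Q] = 4 = [Q(√241, √34):Q], so Q(γ) = Q(√241, √34).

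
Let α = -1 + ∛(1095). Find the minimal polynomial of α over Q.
m_α(x) = x^3 + 3x^2 + 3x - 1094

Set β = α + 1 = ∛(1095), so β^3 = 1095. Then (α + 1)^3 - 1095 = 0, i.e. α is a root of g(x) = (x + 1)^3 - 1095 = x^3 + 3x^2 + 3x - 1094. Since g(x) = h(x + 1) where h(x) = x^3 - 1095, and h is irreducible over Q (because 1095 is not a perfect cube, so h has no rational root, and a monic cubic with no rational root is irreducible), g is also irreducible (irreducibility is preserved under the substitution x → x + 1). Hence m_α(x) = x^3 + 3x^2 + 3x - 1094.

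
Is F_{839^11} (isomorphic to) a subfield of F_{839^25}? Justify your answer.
No: F_{839^11} is not a subfield of F_{839^25}

F_{p^m} embeds in F_{p^n} iff m | n. Here 11 ∤ 25 (since 25 = 2·11 + 3 with remainder 3 ≠ 0), so F_{839^11} is not a subfield of F_{839^25}. Equivalently: if it were, the tower law would give 11 = [F_{839^11}:F_839] dividing [F_{839^25}:F_839] = 25, contradiction.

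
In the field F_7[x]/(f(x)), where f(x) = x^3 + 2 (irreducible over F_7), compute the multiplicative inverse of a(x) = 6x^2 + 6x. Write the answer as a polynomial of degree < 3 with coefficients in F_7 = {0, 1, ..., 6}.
a(x)^(-1) ≡ 3x^2 + x + 6 (mod f(x))

Since f is irreducible over F_7, F_7[x]/(f) is a field and a(x) ≠ 0 has an inverse. Apply the extended Euclidean algorithm to f(x) and a(x) in F_7[x]: f(x) = (6x + 1)·a(x) + (x + 2);  a(x) = (6x + 1)·(x + 2) + (5). The last nonzero remainder is the constant 5 = gcd(f, a) in F_7. Back-substituting through the division chain expresses 5 = s(x)·a(x) + t(x)·f(x) with s(x) ≡ x^2 + 5x + 2 (mod f), so (x^2 + 5x + 2)·a(x) ≡ 5 (mod f). Multiplying by 5^(-1) ≡ 3 in F_7 gives a(x)^(-1) ≡ 3·(x^2 + 5x + 2) ≡ 3x^2 + x + 6 (mod f). Check: (6x^2 + 6x)·(3x^2 + x + 6) = 4x^4 + 3x^3 + x ≡ 1 (mod x^3 + 2).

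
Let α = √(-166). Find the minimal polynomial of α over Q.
m_α(x) = x^2 + 166

α satisfies α^2 + 166 = 0, so x^2 + 166 annihilates α. Since d = -166 is squarefree and ≠ 1, it is not a perfect square in Q, so x^2 + 166 has no rational root and is therefore irreducible over Q (a degree-2 polynomial over a field is irreducible iff it has no root). Hence m_α(x) = x^2 + 166.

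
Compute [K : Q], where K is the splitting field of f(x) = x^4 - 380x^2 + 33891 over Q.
[K : Q] = 4

Solving the quadratic in x^2: x^2 = (380 ± √(380^2 - 4·33891))/2 = (380 ± √8836)/2 = (380 ± 94)/2, giving x^2 = 143 or x^2 = 237. So f(x) = (x^2 - 143)(x^2 - 237) and the roots of f are ±√143, ±√237. Hence the splitting field is K = Q(√143, √237). Since 143 and 237 are distinct squarefree integers > 1, their product 33891 is not a perfect square, so √237 ∉ Q(√143). By the tower law [K:Q] = [Q(√143,√237):Q(√143)] · [Q(√143):Q] = 2 · 2 = 4.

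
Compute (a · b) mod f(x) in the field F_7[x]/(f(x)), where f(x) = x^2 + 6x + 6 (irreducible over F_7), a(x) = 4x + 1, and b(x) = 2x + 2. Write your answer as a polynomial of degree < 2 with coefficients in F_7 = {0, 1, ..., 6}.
a · b ≡ 4x + 3 (mod f(x))

Multiply in F_7[x]: a(x)·b(x) = (4x + 1)·(2x + 2) = x^2 + 3x + 2. This has degree ≥ 2, so divide by f(x) over F_7: x^2 + 3x + 2 = (1)·(x^2 + 6x + 6) + (4x + 3). Hence a·b ≡ 4x + 3 (mod f). (F_7[x]/(f) is a field with 7^2 = 49 elements since f is irreducible of degree 2.)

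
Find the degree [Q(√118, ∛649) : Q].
[Q(√118, ∛649) : Q] = 6

Let L = Q(√118, ∛649). Since Q(√118) ⊂ L and [Q(√118):Q] = 2, the tower law gives 2 | [L:Q]. Likewise Q(∛649) ⊂ L with [Q(∛649):Q] = 3 (because 649 is not a perfect cube), so 3 | [L:Q]. As gcd(2,3) = 1, [L:Q] is divisible by 6. Conversely L is generated over Q by √118 and ∛649, so [L:Q] ≤ 2·3 = 6. Therefore [Q(√118, ∛649) : Q] = 6.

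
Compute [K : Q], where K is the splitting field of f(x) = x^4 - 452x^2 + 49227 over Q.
[K : Q] = 4

Solving the quadratic in x^2: x^2 = (452 ± √(452^2 - 4·49227))/2 = (452 ± √7396)/2 = (452 ± 86)/2, giving x^2 = 269 or x^2 = 183. So f(x) = (x^2 - 269)(x^2 - 183) and the roots of f are ±√269, ±√183. Hence the splitting field is K = Q(√269, √183). Since 269 and 183 are distinct squarefree integers > 1, their product 49227 is not a perfect square, so √183 ∉ Q(√269). By the tower law [K:Q] = [Q(√269,√183):Q(√269)] · [Q(√269):Q] = 2 · 2 = 4.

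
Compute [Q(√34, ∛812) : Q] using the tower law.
[Q(√34, ∛812) : Q] = 6

Let L = Q(√34, ∛812). Since Q(√34) ⊂ L and [Q(√34):Q] = 2, the tower law gives 2 | [L:Q]. Likewise Q(∛812) ⊂ L with [Q(∛812):Q] = 3 (because 812 is not a perfect cube), so 3 | [L:Q]. As gcd(2,3) = 1, [L:Q] is divisible by 6. Conversely L is generated over Q by √34 and ∛812, so [L:Q] ≤ 2·3 = 6. Therefore [Q(√34, ∛812) : Q] = 6.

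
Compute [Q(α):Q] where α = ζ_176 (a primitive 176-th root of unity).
[Q(α):Q] = 80

The minimal polynomial of ζ_176 over Q is the 176-th cyclotomic polynomial Φ_176(x), which is irreducible over Q and has degree φ(176) = 80. Hence [Q(α):Q] = φ(176) = 80.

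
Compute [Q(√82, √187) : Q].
[Q(√82, √187) : Q] = 4

[Q(√82):Q] = 2 (min poly x^2 - 82, irreducible since 82 is squarefree > 1). For the top step, suppose √187 ∈ Q(√82), say √187 = c + d√82 with c, d ∈ Q. Squaring: 187 = c^2 + 82d^2 + 2cd√82. Since √82 ∉ Q this forces 2cd = 0. If d = 0 then √187 = c ∈ Q, contradicting 187 squarefree > 1. If c = 0 then 187 = 82d^2, so 82·187 = (82d)^2 is a perfect square in Q — but 82·187 = 15334 is not a perfect square (since 82 and 187 are distinct squarefree integers). Contradiction. Hence √187 ∉ Q(√82), so x^2 - 187 stays irreducible over Q(√82) and [Q(√82, √187) : Q(√82)] = 2. By the tower law, [Q(√82, √187) : Q] = 2 · 2 = 4.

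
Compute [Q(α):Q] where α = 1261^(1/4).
[Q(α):Q] = 4

α is a root of x^4 - 1261. By Eisenstein's criterion at the prime p = 13 (which divides the constant term 1261 but p^2 = 169 does not, since 1261 is squarefree), x^4 - 1261 is irreducible over Q. Hence [Q(α):Q] = 4.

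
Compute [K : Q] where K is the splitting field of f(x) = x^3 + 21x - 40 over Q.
[K : Q] = 6

By the rational root test, any rational root of the monic integer polynomial f(x) = x^3 + 21x - 40 must be an integer dividing the constant term -40, i.e. one of ±{1, 2, 4, 5, 8, 10, 20, 40}. Evaluating: f(1) = -18, f(-1) = -62, f(2) = 10, f(-2) = -90, f(4) = 108, f(-4) = -188, f(5) = 190, f(-5) = -270, f(8) = 640, f(-8) = -720, f(10) = 1170, f(-10) = -1250, f(20) = 8380, f(-20) = -8460, f(40) = 64800, f(-40) = -64880; none is 0, so f has no rational root and is therefore irreducible over Q (a cubic with no linear factor over a field is irreducible). For an irreducible cubic, the Galois group is A_3 or S_3 according as the discriminant disc(f) = -4a^3 - 27b^2 = -4·(21)^3 - 27·(-40)^2 = -80244 is or is not a square in Q. Here disc(f) = -80244 is not a perfect square in Q, so the Galois group of f over Q is not contained in A_3 and must be all of S_3. The splitting field has degree |S_3| = 6 over Q, so [K : Q] = 6.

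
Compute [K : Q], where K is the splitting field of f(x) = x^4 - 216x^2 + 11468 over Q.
[K : Q] = 4

Solving the quadratic in x^2: x^2 = (216 ± √(216^2 - 4·11468))/2 = (216 ± √784)/2 = (216 ± 28)/2, giving x^2 = 122 or x^2 = 94. So f(x) = (x^2 - 122)(x^2 - 94) and the roots of f are ±√122, ±√94. Hence the splitting field is K = Q(√122, √94). Since 122 and 94 are distinct squarefree integers > 1, their product 11468 is not a perfect square, so √94 ∉ Q(√122). By the tower law [K:Q] = [Q(√122,√94):Q(√122)] · [Q(√122):Q] = 2 · 2 = 4.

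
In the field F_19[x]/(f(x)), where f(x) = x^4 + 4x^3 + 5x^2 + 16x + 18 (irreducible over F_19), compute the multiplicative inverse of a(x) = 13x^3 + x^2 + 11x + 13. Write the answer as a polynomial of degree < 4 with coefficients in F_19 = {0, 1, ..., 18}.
a(x)^(-1) ≡ 3x^3 + 17x^2 + 8x + 11 (mod f(x))

Since f is irreducible over F_19, F_19[x]/(f) is a field and a(x) ≠ 0 has an inverse. Apply the extended Euclidean algorithm to f(x) and a(x) in F_19[x]: f(x) = (3x + 3)·a(x) + (7x^2 + x + 17);  a(x) = (10x + 15)·(7x^2 + x + 17) + (16x + 5);  (7x^2 + x + 17) = (4x)·(16x + 5) + (17). The last nonzero remainder is the constant 17 = gcd(f, a) in F_19. Back-substituting through the division chain expresses 17 = s(x)·a(x) + t(x)·f(x) with s(x) ≡ 13x^3 + 4x^2 + 3x + 16 (mod f), so (13x^3 + 4x^2 + 3x + 16)·a(x) ≡ 17 (mod f). Multiplying by 17^(-1) ≡ 9 in F_19 gives a(x)^(-1) ≡ 9·(13x^3 + 4x^2 + 3x + 16) ≡ 3x^3 + 17x^2 + 8x + 11 (mod f). Check: (13x^3 + x^2 + 11x + 13)·(3x^3 + 17x^2 + 8x + 11) = x^6 + 15x^5 + 2x^4 + 16x^3 + 16x^2 + 16x + 10 ≡ 1 (mod x^4 + 4x^3 + 5x^2 + 16x + 18).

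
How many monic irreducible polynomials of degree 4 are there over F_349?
There are 3708840450 monic irreducible polynomials of degree 4 over F_349

Each element of F_{349^4} that lies in no proper subfield is a root of exactly one monic irreducible of degree 4 over F_349, and each such polynomial has 4 distinct roots in F_{349^4}. By Möbius inversion the count is N_349(4) = (1/4) Σ_{d|4} μ(4/d) · 349^d = (1/4)(μ(4)·349^1 + μ(2)·349^2 + μ(1)·349^4) = 14835361800/4 = 3708840450.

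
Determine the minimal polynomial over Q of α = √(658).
m_α(x) = x^2 - 658

α satisfies α^2 - 658 = 0, so x^2 - 658 annihilates α. Since d = 658 is squarefree and ≠ 1, it is not a perfect square in Q, so x^2 - 658 has no rational root and is therefore irreducible over Q (a degree-2 polynomial over a field is irreducible iff it has no root). Hence m_α(x) = x^2 - 658.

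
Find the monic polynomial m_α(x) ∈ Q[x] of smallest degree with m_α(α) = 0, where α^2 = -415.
m_α(x) = x^2 + 415

α satisfies α^2 + 415 = 0, so x^2 + 415 annihilates α. Since d = -415 is squarefree and ≠ 1, it is not a perfect square in Q, so x^2 + 415 has no rational root and is therefore irreducible over Q (a degree-2 polynomial over a field is irreducible iff it has no root). Hence m_α(x) = x^2 + 415.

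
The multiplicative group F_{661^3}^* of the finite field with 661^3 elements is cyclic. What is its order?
|F_{661^3}^*| = 288804780

F_{661^3} has 661^3 = 288804781 elements; its multiplicative group consists of all nonzero elements, so |F_{661^3}^*| = 288804781 - 1 = 288804780. (It is cyclic since any finite subgroup of the multiplicative group of a field is cyclic.)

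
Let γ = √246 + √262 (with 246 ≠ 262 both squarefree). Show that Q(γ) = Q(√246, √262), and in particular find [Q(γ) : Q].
[Q(γ) : Q] = 4 (equivalently, Q(γ) = Q(√246, √262))

Obviously Q(γ) ⊆ Q(√246, √262), and [Q(√246, √262):Q] = 4 (since 246, 262 are distinct squarefree integers > 1 with 64452 not a perfect square). To show equality we compute the minimal polynomial of γ. From γ = √246 + √262: γ^2 = 246 + 2√(64452) + 262 = 508 + 2√(64452), so γ^2 - 508 = 2√(64452); squaring, (γ^2 - 508)^2 = 4·64452, i.e. γ^4 - 1016γ^2 + 258064 - 257808 = 0, i.e. γ^4 - 1016γ^2 + 256 = 0. So γ is a root of x^4 - 1016x^2 + 256. This polynomial is irreducible over Q: it has no rational root (each ±√246 ± √262 is irrational), and any factorization into two quadratics over Q would force √(64452) ∈ Q (pairing opposite roots) or √246, √262 ∈ Q (other pairings), all impossible. Hence [Q(γ):Q] = 4 = [Q(√246, √262):Q], so Q(γ) = Q(√246, √262).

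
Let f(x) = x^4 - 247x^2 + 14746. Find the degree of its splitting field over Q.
[K : Q] = 4

Solving the quadratic in x^2: x^2 = (247 ± √(247^2 - 4·14746))/2 = (247 ± √2025)/2 = (247 ± 45)/2, giving x^2 = 101 or x^2 = 146. So f(x) = (x^2 - 101)(x^2 - 146) and the roots of f are ±√101, ±√146. Hence the splitting field is K = Q(√101, √146). Since 101 and 146 are distinct squarefree integers > 1, their product 14746 is not a perfect square, so √146 ∉ Q(√101). By the tower law [K:Q] = [Q(√101,√146):Q(√101)] · [Q(√101):Q] = 2 · 2 = 4.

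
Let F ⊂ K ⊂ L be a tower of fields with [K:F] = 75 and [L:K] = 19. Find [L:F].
[L:F] = 1425

The tower law says that for any tower of field extensions F ⊂ K ⊂ L with finite degrees, [L:F] = [L:K] · [K:F]. Here this gives [L:F] = 19 · 75 = 1425.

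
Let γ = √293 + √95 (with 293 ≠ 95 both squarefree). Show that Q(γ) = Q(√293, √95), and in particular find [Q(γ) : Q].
[Q(γ) : Q] = 4 (equivalently, Q(γ) = Q(√293, √95))

Obviously Q(γ) ⊆ Q(√293, √95), and [Q(√293, √95):Q] = 4 (since 293, 95 are distinct squarefree integers > 1 with 27835 not a perfect square). To show equality we compute the minimal polynomial of γ. From γ = √293 + √95: γ^2 = 293 + 2√(27835) + 95 = 388 + 2√(27835), so γ^2 - 388 = 2√(27835); squaring, (γ^2 - 388)^2 = 4·27835, i.e. γ^4 - 776γ^2 + 150544 - 111340 = 0, i.e. γ^4 - 776γ^2 + 39204 = 0. So γ is a root of x^4 - 776x^2 + 39204. This polynomial is irreducible over Q: it has no rational root (each ±√293 ± √95 is irrational), and any factorization into two quadratics over Q would force √(27835) ∈ Q (pairing opposite roots) or √293, √95 ∈ Q (other pairings), all impossible. Hence [Q(γ):Q] = 4 = [Q(√293, √95):Q], so Q(γ) = Q(√293, √95).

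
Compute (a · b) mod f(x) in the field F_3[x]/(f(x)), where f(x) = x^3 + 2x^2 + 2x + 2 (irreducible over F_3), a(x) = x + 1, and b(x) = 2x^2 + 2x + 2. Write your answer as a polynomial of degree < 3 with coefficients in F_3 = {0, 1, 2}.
a · b ≡ 1 (mod f(x))

Multiply in F_3[x]: a(x)·b(x) = (x + 1)·(2x^2 + 2x + 2) = 2x^3 + x^2 + x + 2. This has degree ≥ 3, so divide by f(x) over F_3: 2x^3 + x^2 + x + 2 = (2)·(x^3 + 2x^2 + 2x + 2) + (1). Hence a·b ≡ 1 (mod f). (F_3[x]/(f) is a field with 3^3 = 27 elements since f is irreducible of degree 3.)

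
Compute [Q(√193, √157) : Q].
[Q(√193, √157) : Q] = 4

[Q(√193):Q] = 2 (min poly x^2 - 193, irreducible since 193 is squarefree > 1). For the top step, suppose √157 ∈ Q(√193), say √157 = c + d√193 with c, d ∈ Q. Squaring: 157 = c^2 + 193d^2 + 2cd√193. Since √193 ∉ Q this forces 2cd = 0. If d = 0 then √157 = c ∈ Q, contradicting 157 squarefree > 1. If c = 0 then 157 = 193d^2, so 193·157 = (193d)^2 is a perfect square in Q — but 193·157 = 30301 is not a perfect square (since 193 and 157 are distinct squarefree integers). Contradiction. Hence √157 ∉ Q(√193), so x^2 - 157 stays irreducible over Q(√193) and [Q(√193, √157) : Q(√193)] = 2. By the tower law, [Q(√193, √157) : Q] = 2 · 2 = 4.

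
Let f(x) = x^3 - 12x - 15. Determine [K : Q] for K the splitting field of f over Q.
[K : Q] = 6

By the rational root test, any rational root of the monic integer polynomial f(x) = x^3 - 12x - 15 must be an integer dividing the constant term -15, i.e. one of ±{1, 3, 5, 15}. Evaluating: f(1) = -26, f(-1) = -4, f(3) = -24, f(-3) = -6, f(5) = 50, f(-5) = -80, f(15) = 3180, f(-15) = -3210; none is 0, so f has no rational root and is therefore irreducible over Q (a cubic with no linear factor over a field is irreducible). For an irreducible cubic, the Galois group is A_3 or S_3 according as the discriminant disc(f) = -4a^3 - 27b^2 = -4·(-12)^3 - 27·(-15)^2 = 837 is or is not a square in Q. Here disc(f) = 837 is not a perfect square in Q, so the Galois group of f over Q is not contained in A_3 and must be all of S_3. The splitting field has degree |S_3| = 6 over Q, so [K : Q] = 6.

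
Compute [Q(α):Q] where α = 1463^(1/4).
[Q(α):Q] = 4

α is a root of x^4 - 1463. By Eisenstein's criterion at the prime p = 7 (which divides the constant term 1463 but p^2 = 49 does not, since 1463 is squarefree), x^4 - 1463 is irreducible over Q. Hence [Q(α):Q] = 4.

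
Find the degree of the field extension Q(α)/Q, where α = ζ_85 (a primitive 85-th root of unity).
[Q(α):Q] = 64

The minimal polynomial of ζ_85 over Q is the 85-th cyclotomic polynomial Φ_85(x), which is irreducible over Q and has degree φ(85) = 64. Hence [Q(α):Q] = φ(85) = 64.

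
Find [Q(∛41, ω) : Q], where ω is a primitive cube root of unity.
[Q(∛41, ω) : Q] = 6

[Q(∛41):Q] = 3 (min poly x^3 - 41, irreducible since 41 is not a perfect cube). [Q(ω):Q] = 2 (min poly x^2 + x + 1). Since Q(∛41) ⊂ R and ω ∉ R, we have ω ∉ Q(∛41), so x^2 + x + 1 remains irreducible over Q(∛41) and [Q(∛41, ω) : Q(∛41)] = 2. By the tower law, [Q(∛41, ω) : Q] = 3 · 2 = 6. (In fact Q(∛41, ω) is the splitting field of x^3 - 41 over Q.)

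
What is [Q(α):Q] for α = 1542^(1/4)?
[Q(α):Q] = 4

α is a root of x^4 - 1542. By Eisenstein's criterion at the prime p = 2 (which divides the constant term 1542 but p^2 = 4 does not, since 1542 is squarefree), x^4 - 1542 is irreducible over Q. Hence [Q(α):Q] = 4.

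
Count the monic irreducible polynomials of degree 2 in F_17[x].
There are 136 monic irreducible polynomials of degree 2 over F_17

Each element of F_{17^2} that lies in no proper subfield is a root of exactly one monic irreducible of degree 2 over F_17, and each such polynomial has 2 distinct roots in F_{17^2}. By Möbius inversion the count is N_17(2) = (1/2) Σ_{d|2} μ(2/d) · 17^d = (1/2)(μ(2)·17^1 + μ(1)·17^2) = 272/2 = 136.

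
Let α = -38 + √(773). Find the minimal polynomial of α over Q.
m_α(x) = x^2 + 76x + 671

From α + 38 = √(773), squaring gives (α + 38)^2 = 773, i.e. α^2 + 76α + 1444 = 773, so α^2 + 76α + 671 = 0. The discriminant of x^2 + 76x + 671 is (76)^2 - 4·(671) = 5776 - 2684 = 3092, and 4·(773) is not a perfect square in Q since 773 is squarefree and ≠ 1. Hence x^2 + 76x + 671 is irreducible over Q and is the minimal polynomial of α.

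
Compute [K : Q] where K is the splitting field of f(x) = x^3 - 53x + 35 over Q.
[K : Q] = 6

By the rational root test, any rational root of the monic integer polynomial f(x) = x^3 - 53x + 35 must be an integer dividing the constant term 35, i.e. one of ±{1, 5, 7, 35}. Evaluating: f(1) = -17, f(-1) = 87, f(5) = -105, f(-5) = 175, f(7) = 7, f(-7) = 63, f(35) = 41055, f(-35) = -40985; none is 0, so f has no rational root and is therefore irreducible over Q (a cubic with no linear factor over a field is irreducible). For an irreducible cubic, the Galois group is A_3 or S_3 according as the discriminant disc(f) = -4a^3 - 27b^2 = -4·(-53)^3 - 27·(35)^2 = 562433 is or is not a square in Q. Here disc(f) = 562433 is not a perfect square in Q, so the Galois group of f over Q is not contained in A_3 and must be all of S_3. The splitting field has degree |S_3| = 6 over Q, so [K : Q] = 6.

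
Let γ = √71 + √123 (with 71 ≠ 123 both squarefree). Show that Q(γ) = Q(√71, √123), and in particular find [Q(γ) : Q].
[Q(γ) : Q] = 4 (equivalently, Q(γ) = Q(√71, √123))

Obviously Q(γ) ⊆ Q(√71, √123), and [Q(√71, √123):Q] = 4 (since 71, 123 are distinct squarefree integers > 1 with 8733 not a perfect square). To show equality we compute the minimal polynomial of γ. From γ = √71 + √123: γ^2 = 71 + 2√(8733) + 123 = 194 + 2√(8733), so γ^2 - 194 = 2√(8733); squaring, (γ^2 - 194)^2 = 4·8733, i.e. γ^4 - 388γ^2 + 37636 - 34932 = 0, i.e. γ^4 - 388γ^2 + 2704 = 0. So γ is a root of x^4 - 388x^2 + 2704. This polynomial is irreducible over Q: it has no rational root (each ±√71 ± √123 is irrational), and any factorization into two quadratics over Q would force √(8733) ∈ Q (pairing opposite roots) or √71, √123 ∈ Q (other pairings), all impossible. Hence [Q(γ):Q] = 4 = [Q(√71, √123):Q], so Q(γ) = Q(√71, √123).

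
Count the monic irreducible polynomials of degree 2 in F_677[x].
There are 228826 monic irreducible polynomials of degree 2 over F_677

Each element of F_{677^2} that lies in no proper subfield is a root of exactly one monic irreducible of degree 2 over F_677, and each such polynomial has 2 distinct roots in F_{677^2}. By Möbius inversion the count is N_677(2) = (1/2) Σ_{d|2} μ(2/d) · 677^d = (1/2)(μ(2)·677^1 + μ(1)·677^2) = 457652/2 = 228826.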